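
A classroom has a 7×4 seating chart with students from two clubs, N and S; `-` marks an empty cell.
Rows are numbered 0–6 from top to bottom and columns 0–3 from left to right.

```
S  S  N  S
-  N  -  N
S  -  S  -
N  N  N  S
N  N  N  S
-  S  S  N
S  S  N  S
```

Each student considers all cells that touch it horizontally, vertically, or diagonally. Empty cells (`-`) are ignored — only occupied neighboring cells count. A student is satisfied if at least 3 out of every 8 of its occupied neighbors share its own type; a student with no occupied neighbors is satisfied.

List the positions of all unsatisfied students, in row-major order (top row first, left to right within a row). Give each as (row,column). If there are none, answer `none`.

Row 0: (0,0)S 1/2 satisfied · (0,1)S 1/3 not · (0,2)N 2/4 satisfied · (0,3)S 0/2 not
Row 1: (1,1)N 1/5 not · (1,3)N 1/3 not
Row 2: (2,0)S 0/3 not · (2,2)S 1/5 not
Row 3: (3,0)N 3/4 satisfied · (3,1)N 5/7 satisfied · (3,2)N 3/6 satisfied · (3,3)S 2/4 satisfied
Row 4: (4,0)N 3/4 satisfied · (4,1)N 5/7 satisfied · (4,2)N 4/8 satisfied · (4,3)S 2/5 satisfied
Row 5: (5,1)S 3/7 satisfied · (5,2)S 4/8 satisfied · (5,3)N 2/5 satisfied
Row 6: (6,0)S 2/2 satisfied · (6,1)S 3/4 satisfied · (6,2)N 1/5 not · (6,3)S 1/3 not

(0,1), (0,3), (1,1), (1,3), (2,0), (2,2), (6,2), (6,3)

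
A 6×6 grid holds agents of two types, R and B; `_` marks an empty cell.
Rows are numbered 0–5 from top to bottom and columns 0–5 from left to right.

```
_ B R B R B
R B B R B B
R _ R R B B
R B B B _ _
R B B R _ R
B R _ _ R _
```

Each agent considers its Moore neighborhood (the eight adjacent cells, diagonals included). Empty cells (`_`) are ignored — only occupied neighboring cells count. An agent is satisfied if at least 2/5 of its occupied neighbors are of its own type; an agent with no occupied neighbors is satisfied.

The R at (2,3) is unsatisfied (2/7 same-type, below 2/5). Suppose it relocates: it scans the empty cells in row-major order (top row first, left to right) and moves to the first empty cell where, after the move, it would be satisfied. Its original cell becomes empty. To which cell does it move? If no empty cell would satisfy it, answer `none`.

(2,1)

Vacating (2,3). Empty cells in order:
  (0,0): 1/3 same-type → still unsatisfied.
  (2,1): 4/8 same-type → satisfied — stop here.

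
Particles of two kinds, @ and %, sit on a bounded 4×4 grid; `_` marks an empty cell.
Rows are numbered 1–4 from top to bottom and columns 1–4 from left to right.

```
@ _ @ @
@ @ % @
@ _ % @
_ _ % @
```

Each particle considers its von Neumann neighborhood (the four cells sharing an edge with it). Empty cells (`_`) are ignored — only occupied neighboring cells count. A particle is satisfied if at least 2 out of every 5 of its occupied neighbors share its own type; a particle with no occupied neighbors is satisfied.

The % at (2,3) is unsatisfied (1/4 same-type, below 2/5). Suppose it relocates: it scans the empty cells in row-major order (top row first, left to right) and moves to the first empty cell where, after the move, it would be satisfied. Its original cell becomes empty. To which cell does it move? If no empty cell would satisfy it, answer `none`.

(4,2)

Vacating (2,3). Empty cells in order:
  (1,2): 0/3 same-type → still unsatisfied.
  (3,2): 1/3 same-type → still unsatisfied.
  (4,1): 0/1 same-type → still unsatisfied.
  (4,2): 1/1 same-type → satisfied — stop here.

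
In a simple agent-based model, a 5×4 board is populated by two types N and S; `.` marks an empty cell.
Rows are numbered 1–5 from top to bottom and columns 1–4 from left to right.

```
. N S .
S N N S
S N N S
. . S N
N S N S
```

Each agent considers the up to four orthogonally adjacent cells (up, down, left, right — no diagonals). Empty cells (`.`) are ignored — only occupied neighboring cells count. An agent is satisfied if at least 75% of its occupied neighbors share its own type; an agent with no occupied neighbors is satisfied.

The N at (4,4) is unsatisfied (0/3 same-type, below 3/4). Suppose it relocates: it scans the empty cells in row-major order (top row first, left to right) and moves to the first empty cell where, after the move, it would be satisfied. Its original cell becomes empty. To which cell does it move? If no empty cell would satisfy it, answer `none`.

Vacating (4,4). Empty cells in order:
  (1,1): 1/2 same-type → still unsatisfied.
  (1,4): 0/2 same-type → still unsatisfied.
  (4,1): 1/2 same-type → still unsatisfied.
  (4,2): 1/3 same-type → still unsatisfied.

none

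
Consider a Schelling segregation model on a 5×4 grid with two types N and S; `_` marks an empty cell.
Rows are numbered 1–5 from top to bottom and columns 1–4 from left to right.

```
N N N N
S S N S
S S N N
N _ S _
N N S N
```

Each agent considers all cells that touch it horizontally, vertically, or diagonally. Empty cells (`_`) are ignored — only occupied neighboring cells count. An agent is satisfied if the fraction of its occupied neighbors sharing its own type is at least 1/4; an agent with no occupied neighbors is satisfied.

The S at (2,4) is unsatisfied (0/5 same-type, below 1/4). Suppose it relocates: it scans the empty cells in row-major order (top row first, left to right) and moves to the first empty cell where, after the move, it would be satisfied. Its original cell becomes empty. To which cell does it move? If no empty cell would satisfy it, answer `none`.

Vacating (2,4). Empty cells in order:
  (4,2): 4/8 same-type → satisfied — stop here.

(4,2)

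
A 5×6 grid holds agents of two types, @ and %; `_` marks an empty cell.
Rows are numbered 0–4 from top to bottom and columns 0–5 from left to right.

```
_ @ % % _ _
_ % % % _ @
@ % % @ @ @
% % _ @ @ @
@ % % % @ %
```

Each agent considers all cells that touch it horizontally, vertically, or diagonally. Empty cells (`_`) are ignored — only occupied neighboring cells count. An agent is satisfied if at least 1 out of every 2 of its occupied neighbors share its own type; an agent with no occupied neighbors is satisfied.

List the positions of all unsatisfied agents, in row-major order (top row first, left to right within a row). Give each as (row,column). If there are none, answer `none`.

Row 0: (0,1)@ 0/3 not · (0,2)% 4/5 satisfied · (0,3)% 3/3 satisfied
Row 1: (1,1)% 4/6 satisfied · (1,2)% 6/8 satisfied · (1,3)% 4/6 satisfied · (1,5)@ 2/2 satisfied
Row 2: (2,0)@ 0/4 not · (2,1)% 5/6 satisfied · (2,2)% 5/7 satisfied · (2,3)@ 3/6 satisfied · (2,4)@ 6/7 satisfied · (2,5)@ 4/4 satisfied
Row 3: (3,0)% 3/5 satisfied · (3,1)% 5/7 satisfied · (3,3)@ 4/7 satisfied · (3,4)@ 6/8 satisfied · (3,5)@ 4/5 satisfied
Row 4: (4,0)@ 0/3 not · (4,1)% 3/4 satisfied · (4,2)% 3/4 satisfied · (4,3)% 1/4 not · (4,4)@ 3/5 satisfied · (4,5)% 0/3 not

(0,1), (2,0), (4,0), (4,3), (4,5)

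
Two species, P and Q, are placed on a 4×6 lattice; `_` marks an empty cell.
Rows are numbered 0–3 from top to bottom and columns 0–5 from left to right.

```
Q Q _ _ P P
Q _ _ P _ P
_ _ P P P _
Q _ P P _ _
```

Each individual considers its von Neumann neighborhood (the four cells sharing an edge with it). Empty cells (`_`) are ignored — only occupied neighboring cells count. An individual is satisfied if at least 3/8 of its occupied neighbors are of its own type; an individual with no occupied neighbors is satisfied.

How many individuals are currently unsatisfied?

(0,0)Q 2/2 ✓
(0,1)Q 1/1 ✓
(0,4)P 1/1 ✓
(0,5)P 2/2 ✓
(1,0)Q 1/1 ✓
(1,3)P 1/1 ✓
(1,5)P 1/1 ✓
(2,2)P 2/2 ✓
(2,3)P 4/4 ✓
(2,4)P 1/1 ✓
(3,0)Q 0/0 ✓
(3,2)P 2/2 ✓
(3,3)P 2/2 ✓
Every one meets the threshold.

0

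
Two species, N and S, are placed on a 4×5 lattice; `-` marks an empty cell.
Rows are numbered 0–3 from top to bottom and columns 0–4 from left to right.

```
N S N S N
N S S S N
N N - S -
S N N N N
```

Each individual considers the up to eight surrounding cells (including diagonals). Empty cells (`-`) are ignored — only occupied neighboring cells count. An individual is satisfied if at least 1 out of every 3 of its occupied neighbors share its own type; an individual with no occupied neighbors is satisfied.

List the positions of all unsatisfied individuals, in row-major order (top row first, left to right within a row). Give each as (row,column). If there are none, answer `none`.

(0,2), (1,1), (1,4), (3,0)

Row 0: (0,0)N 1/3 ✓ · (0,1)S 2/5 ✓ · (0,2)N 0/5 ✗ · (0,3)S 2/5 ✓ · (0,4)N 1/3 ✓
Row 1: (1,0)N 3/5 ✓ · (1,1)S 2/7 ✗ · (1,2)S 5/7 ✓ · (1,3)S 3/6 ✓ · (1,4)N 1/4 ✗
Row 2: (2,0)N 3/5 ✓ · (2,1)N 4/7 ✓ · (2,3)S 2/6 ✓
Row 3: (3,0)S 0/3 ✗ · (3,1)N 3/4 ✓ · (3,2)N 3/4 ✓ · (3,3)N 2/3 ✓ · (3,4)N 1/2 ✓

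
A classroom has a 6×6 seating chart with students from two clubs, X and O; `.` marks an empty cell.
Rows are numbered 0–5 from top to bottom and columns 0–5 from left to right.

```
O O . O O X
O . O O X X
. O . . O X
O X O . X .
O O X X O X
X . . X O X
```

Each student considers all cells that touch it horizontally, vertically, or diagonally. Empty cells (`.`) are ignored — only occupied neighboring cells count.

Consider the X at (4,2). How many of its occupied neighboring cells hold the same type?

Occupied neighbors of (4,2): (3,1)=X, (3,2)=O, (4,1)=O, (4,3)=X, (5,3)=X.
Same type (X): 3 of 5.

3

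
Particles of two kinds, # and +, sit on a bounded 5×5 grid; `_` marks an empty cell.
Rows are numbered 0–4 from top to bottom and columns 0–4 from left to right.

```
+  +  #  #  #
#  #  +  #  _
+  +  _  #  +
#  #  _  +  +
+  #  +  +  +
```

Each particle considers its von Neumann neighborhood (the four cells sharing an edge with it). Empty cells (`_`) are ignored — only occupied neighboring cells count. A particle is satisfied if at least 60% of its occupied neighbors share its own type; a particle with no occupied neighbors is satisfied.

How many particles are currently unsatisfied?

14

Row 0: (0,0)+ 1/2 ✗ · (0,1)+ 1/3 ✗ · (0,2)# 1/3 ✗ · (0,3)# 3/3 ✓ · (0,4)# 1/1 ✓
Row 1: (1,0)# 1/3 ✗ · (1,1)# 1/4 ✗ · (1,2)+ 0/3 ✗ · (1,3)# 2/3 ✓
Row 2: (2,0)+ 1/3 ✗ · (2,1)+ 1/3 ✗ · (2,3)# 1/3 ✗ · (2,4)+ 1/2 ✗
Row 3: (3,0)# 1/3 ✗ · (3,1)# 2/3 ✓ · (3,3)+ 2/3 ✓ · (3,4)+ 3/3 ✓
Row 4: (4,0)+ 0/2 ✗ · (4,1)# 1/3 ✗ · (4,2)+ 1/2 ✗ · (4,3)+ 3/3 ✓ · (4,4)+ 2/2 ✓
Unsatisfied: (0,0), (0,1), (0,2), (1,0), (1,1), (1,2), (2,0), (2,1), (2,3), (2,4), (3,0), (4,0), (4,1), (4,2) — 14 in total.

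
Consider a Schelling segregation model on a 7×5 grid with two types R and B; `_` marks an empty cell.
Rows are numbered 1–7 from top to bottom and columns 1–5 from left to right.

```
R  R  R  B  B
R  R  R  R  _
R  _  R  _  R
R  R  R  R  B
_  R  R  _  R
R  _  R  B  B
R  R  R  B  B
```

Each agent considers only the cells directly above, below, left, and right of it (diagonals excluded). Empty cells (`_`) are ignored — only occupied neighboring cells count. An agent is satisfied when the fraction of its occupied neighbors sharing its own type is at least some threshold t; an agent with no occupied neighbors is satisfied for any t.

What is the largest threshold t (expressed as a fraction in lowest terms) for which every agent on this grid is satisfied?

0/1

Row 1: (1,1)R 2/2 · (1,2)R 3/3 · (1,3)R 2/3 · (1,4)B 1/3 · (1,5)B 1/1
Row 2: (2,1)R 3/3 · (2,2)R 3/3 · (2,3)R 4/4 · (2,4)R 1/2
Row 3: (3,1)R 2/2 · (3,3)R 2/2 · (3,5)R 0/1
Row 4: (4,1)R 2/2 · (4,2)R 3/3 · (4,3)R 4/4 · (4,4)R 1/2 · (4,5)B 0/3
Row 5: (5,2)R 2/2 · (5,3)R 3/3 · (5,5)R 0/2
Row 6: (6,1)R 1/1 · (6,3)R 2/3 · (6,4)B 2/3 · (6,5)B 2/3
Row 7: (7,1)R 2/2 · (7,2)R 2/2 · (7,3)R 2/3 · (7,4)B 2/3 · (7,5)B 2/2
The smallest same-type fraction is 0/1 at (3,5), which reduces to 0/1. Any threshold above that leaves this agent unsatisfied.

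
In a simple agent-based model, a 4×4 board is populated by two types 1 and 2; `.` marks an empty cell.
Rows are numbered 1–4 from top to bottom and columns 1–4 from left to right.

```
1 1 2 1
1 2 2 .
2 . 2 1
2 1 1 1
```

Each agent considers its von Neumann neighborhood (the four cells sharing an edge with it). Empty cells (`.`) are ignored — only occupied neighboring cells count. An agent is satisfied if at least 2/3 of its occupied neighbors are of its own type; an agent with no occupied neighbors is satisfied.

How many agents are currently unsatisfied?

10

Row 1: (1,1)1 2/2 ✓ · (1,2)1 1/3 ✗ · (1,3)2 1/3 ✗ · (1,4)1 0/1 ✗
Row 2: (2,1)1 1/3 ✗ · (2,2)2 1/3 ✗ · (2,3)2 3/3 ✓
Row 3: (3,1)2 1/2 ✗ · (3,3)2 1/3 ✗ · (3,4)1 1/2 ✗
Row 4: (4,1)2 1/2 ✗ · (4,2)1 1/2 ✗ · (4,3)1 2/3 ✓ · (4,4)1 2/2 ✓
Unsatisfied: (1,2), (1,3), (1,4), (2,1), (2,2), (3,1), (3,3), (3,4), (4,1), (4,2) — 10 in total.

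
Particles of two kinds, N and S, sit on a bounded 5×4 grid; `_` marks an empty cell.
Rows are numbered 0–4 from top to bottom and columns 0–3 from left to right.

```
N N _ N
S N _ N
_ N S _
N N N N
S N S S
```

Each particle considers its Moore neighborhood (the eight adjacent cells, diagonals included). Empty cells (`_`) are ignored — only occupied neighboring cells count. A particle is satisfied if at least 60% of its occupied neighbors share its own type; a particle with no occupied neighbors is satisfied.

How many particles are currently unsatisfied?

(0,0)N 2/3 ok
(0,1)N 2/3 ok
(0,3)N 1/1 ok
(1,0)S 0/4 unhappy
(1,1)N 3/5 ok
(1,3)N 1/2 unhappy
(2,1)N 4/6 ok
(2,2)S 0/6 unhappy
(3,0)N 3/4 ok
(3,1)N 4/7 unhappy
(3,2)N 4/7 unhappy
(3,3)N 1/4 unhappy
(4,0)S 0/3 unhappy
(4,1)N 3/5 ok
(4,2)S 1/5 unhappy
(4,3)S 1/3 unhappy
Unsatisfied: (1,0), (1,3), (2,2), (3,1), (3,2), (3,3), (4,0), (4,2), (4,3) — 9 in total.

9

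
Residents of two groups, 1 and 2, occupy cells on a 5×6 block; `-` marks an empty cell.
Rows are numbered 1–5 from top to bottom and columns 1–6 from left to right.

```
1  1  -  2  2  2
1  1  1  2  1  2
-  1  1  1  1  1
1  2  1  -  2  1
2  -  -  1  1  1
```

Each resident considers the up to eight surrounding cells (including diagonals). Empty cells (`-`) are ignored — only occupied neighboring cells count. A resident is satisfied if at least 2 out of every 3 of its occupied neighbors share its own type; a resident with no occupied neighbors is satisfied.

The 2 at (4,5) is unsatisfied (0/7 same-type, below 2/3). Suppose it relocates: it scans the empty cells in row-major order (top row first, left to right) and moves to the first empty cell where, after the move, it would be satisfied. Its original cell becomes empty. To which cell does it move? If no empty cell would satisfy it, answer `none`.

none

Vacating (4,5). Empty cells in order:
  (1,3): 2/5 same-type → still unsatisfied.
  (3,1): 1/5 same-type → still unsatisfied.
  (4,4): 0/6 same-type → still unsatisfied.
  (5,2): 2/4 same-type → still unsatisfied.
  (5,3): 1/3 same-type → still unsatisfied.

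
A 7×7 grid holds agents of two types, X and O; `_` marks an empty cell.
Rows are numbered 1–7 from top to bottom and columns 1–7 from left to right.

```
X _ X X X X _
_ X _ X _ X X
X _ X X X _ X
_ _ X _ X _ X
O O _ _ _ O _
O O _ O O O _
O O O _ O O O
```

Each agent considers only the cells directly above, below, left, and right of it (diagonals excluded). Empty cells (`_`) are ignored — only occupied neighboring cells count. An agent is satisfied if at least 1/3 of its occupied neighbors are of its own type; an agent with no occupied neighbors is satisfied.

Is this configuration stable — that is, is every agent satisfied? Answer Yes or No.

Yes

Row 1: (1,1)X 0/0 ok · (1,3)X 1/1 ok · (1,4)X 3/3 ok · (1,5)X 2/2 ok · (1,6)X 2/2 ok
Row 2: (2,2)X 0/0 ok · (2,4)X 2/2 ok · (2,6)X 2/2 ok · (2,7)X 2/2 ok
Row 3: (3,1)X 0/0 ok · (3,3)X 2/2 ok · (3,4)X 3/3 ok · (3,5)X 2/2 ok · (3,7)X 2/2 ok
Row 4: (4,3)X 1/1 ok · (4,5)X 1/1 ok · (4,7)X 1/1 ok
Row 5: (5,1)O 2/2 ok · (5,2)O 2/2 ok · (5,6)O 1/1 ok
Row 6: (6,1)O 3/3 ok · (6,2)O 3/3 ok · (6,4)O 1/1 ok · (6,5)O 3/3 ok · (6,6)O 3/3 ok
Row 7: (7,1)O 2/2 ok · (7,2)O 3/3 ok · (7,3)O 1/1 ok · (7,5)O 2/2 ok · (7,6)O 3/3 ok · (7,7)O 1/1 ok
All meet the threshold, so the configuration is stable.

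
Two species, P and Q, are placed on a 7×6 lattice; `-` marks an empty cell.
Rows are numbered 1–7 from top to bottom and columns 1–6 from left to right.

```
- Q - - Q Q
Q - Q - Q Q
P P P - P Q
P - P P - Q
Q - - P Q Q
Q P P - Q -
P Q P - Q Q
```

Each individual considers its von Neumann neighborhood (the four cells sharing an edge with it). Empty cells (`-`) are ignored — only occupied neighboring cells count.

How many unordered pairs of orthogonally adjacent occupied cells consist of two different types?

Scan each occupied cell's neighbors to the right and below so each pair is counted once.
Row 1: Q(1,5)–Q(1,6)= Q(1,5)–Q(2,5)= Q(1,6)–Q(2,6)=  → 0/3 unlike.
Row 2: Q(2,1)–P(3,1)≠ Q(2,3)–P(3,3)≠ Q(2,5)–Q(2,6)= Q(2,5)–P(3,5)≠ Q(2,6)–Q(3,6)=  → 3/5 unlike.
Row 3: P(3,1)–P(3,2)= P(3,1)–P(4,1)= P(3,2)–P(3,3)= P(3,3)–P(4,3)= P(3,5)–Q(3,6)≠ Q(3,6)–Q(4,6)=  → 1/6 unlike.
Row 4: P(4,1)–Q(5,1)≠ P(4,3)–P(4,4)= P(4,4)–P(5,4)= Q(4,6)–Q(5,6)=  → 1/4 unlike.
Row 5: Q(5,1)–Q(6,1)= P(5,4)–Q(5,5)≠ Q(5,5)–Q(5,6)= Q(5,5)–Q(6,5)=  → 1/4 unlike.
Row 6: Q(6,1)–P(6,2)≠ Q(6,1)–P(7,1)≠ P(6,2)–P(6,3)= P(6,2)–Q(7,2)≠ P(6,3)–P(7,3)= Q(6,5)–Q(7,5)=  → 3/6 unlike.
Row 7: P(7,1)–Q(7,2)≠ Q(7,2)–P(7,3)≠ Q(7,5)–Q(7,6)=  → 2/3 unlike.
Total adjacent occupied pairs: 31; unlike-type pairs: 11.

11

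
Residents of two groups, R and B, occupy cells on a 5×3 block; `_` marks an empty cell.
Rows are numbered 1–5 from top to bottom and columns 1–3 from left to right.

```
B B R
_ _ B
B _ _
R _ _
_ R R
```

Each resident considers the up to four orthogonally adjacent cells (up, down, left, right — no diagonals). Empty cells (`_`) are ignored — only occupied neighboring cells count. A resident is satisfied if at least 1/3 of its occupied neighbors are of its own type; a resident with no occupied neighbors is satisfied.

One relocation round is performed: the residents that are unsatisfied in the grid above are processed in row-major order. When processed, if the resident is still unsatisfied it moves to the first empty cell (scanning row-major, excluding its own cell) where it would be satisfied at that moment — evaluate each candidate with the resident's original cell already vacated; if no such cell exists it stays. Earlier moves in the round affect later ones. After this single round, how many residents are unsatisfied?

0

Initially unsatisfied (in order): (1,3), (2,3), (3,1), (4,1).
  (1,3) → (4,2).
  (2,3): now satisfied by earlier moves; stays.
  (3,1) → (1,3).
  (4,1): now satisfied by earlier moves; stays.
Resulting grid:
B B B
_ _ B
_ _ _
R R _
_ R R
All satisfied now.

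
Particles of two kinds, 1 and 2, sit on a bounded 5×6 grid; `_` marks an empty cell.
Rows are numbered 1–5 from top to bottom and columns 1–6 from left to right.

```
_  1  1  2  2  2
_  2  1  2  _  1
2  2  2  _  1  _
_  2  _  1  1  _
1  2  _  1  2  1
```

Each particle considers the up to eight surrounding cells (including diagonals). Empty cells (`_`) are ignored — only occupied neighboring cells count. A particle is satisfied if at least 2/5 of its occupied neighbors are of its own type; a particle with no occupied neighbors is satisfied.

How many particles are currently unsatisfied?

Row 1: (1,2)1 2/3 ok · (1,3)1 2/5 ok · (1,4)2 2/4 ok · (1,5)2 3/4 ok · (1,6)2 1/2 ok
Row 2: (2,2)2 3/6 ok · (2,3)1 2/7 unhappy · (2,4)2 3/6 ok · (2,6)1 1/3 unhappy
Row 3: (3,1)2 3/3 ok · (3,2)2 4/5 ok · (3,3)2 4/6 ok · (3,5)1 3/4 ok
Row 4: (4,2)2 4/5 ok · (4,4)1 3/5 ok · (4,5)1 4/5 ok
Row 5: (5,1)1 0/2 unhappy · (5,2)2 1/2 ok · (5,4)1 2/3 ok · (5,5)2 0/4 unhappy · (5,6)1 1/2 ok
Unsatisfied: (2,3), (2,6), (5,1), (5,5) — 4 in total.

4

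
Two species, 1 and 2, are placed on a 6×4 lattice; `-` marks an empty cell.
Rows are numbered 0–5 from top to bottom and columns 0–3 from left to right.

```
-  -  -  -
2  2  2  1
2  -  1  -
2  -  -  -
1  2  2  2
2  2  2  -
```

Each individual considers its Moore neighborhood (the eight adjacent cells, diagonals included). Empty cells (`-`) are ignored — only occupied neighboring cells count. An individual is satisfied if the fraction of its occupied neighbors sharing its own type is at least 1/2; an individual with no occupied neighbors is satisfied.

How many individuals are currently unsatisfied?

(1,0)2 2/2 satisfied
(1,1)2 3/4 satisfied
(1,2)2 1/3 not
(1,3)1 1/2 satisfied
(2,0)2 3/3 satisfied
(2,2)1 1/3 not
(3,0)2 2/3 satisfied
(4,0)1 0/4 not
(4,1)2 5/6 satisfied
(4,2)2 4/4 satisfied
(4,3)2 2/2 satisfied
(5,0)2 2/3 satisfied
(5,1)2 4/5 satisfied
(5,2)2 4/4 satisfied
Unsatisfied: (1,2), (2,2), (4,0) — 3 in total.

3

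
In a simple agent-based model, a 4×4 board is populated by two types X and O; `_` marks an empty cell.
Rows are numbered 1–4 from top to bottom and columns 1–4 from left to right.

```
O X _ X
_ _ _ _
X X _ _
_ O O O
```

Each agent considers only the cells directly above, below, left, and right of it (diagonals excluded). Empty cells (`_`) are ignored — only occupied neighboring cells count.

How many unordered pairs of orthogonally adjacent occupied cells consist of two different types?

2

Scan each occupied cell's neighbors to the right and below so each pair is counted once.
Row 1: O(1,1)–X(1,2)≠  → 1/1 unlike.
Row 3: X(3,1)–X(3,2)= X(3,2)–O(4,2)≠  → 1/2 unlike.
Row 4: O(4,2)–O(4,3)= O(4,3)–O(4,4)=  → 0/2 unlike.
Total adjacent occupied pairs: 5; unlike-type pairs: 2.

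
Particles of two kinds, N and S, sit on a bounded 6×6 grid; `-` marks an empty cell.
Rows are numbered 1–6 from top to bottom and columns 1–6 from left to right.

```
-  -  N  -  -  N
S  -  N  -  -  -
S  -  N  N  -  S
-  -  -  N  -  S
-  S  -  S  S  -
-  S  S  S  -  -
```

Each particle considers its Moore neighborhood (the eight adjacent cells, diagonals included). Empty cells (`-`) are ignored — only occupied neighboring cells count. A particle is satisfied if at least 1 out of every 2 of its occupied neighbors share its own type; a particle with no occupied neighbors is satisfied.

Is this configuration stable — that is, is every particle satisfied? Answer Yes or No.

Yes

(1,3)N 1/1 ✓
(1,6)N 0/0 ✓
(2,1)S 1/1 ✓
(2,3)N 3/3 ✓
(3,1)S 1/1 ✓
(3,3)N 3/3 ✓
(3,4)N 3/3 ✓
(3,6)S 1/1 ✓
(4,4)N 2/4 ✓
(4,6)S 2/2 ✓
(5,2)S 2/2 ✓
(5,4)S 3/4 ✓
(5,5)S 3/4 ✓
(6,2)S 2/2 ✓
(6,3)S 4/4 ✓
(6,4)S 3/3 ✓
All meet the threshold, so the configuration is stable.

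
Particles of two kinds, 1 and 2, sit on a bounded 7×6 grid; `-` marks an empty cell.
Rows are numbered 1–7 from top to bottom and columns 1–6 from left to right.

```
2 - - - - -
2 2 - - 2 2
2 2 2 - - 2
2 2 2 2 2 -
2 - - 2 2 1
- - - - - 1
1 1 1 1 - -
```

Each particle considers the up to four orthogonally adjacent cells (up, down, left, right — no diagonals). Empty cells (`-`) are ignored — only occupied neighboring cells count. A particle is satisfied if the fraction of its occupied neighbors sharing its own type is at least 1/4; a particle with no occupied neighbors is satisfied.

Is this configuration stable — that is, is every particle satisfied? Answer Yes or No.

Yes

(1,1)2 1/1 ✓
(2,1)2 3/3 ✓
(2,2)2 2/2 ✓
(2,5)2 1/1 ✓
(2,6)2 2/2 ✓
(3,1)2 3/3 ✓
(3,2)2 4/4 ✓
(3,3)2 2/2 ✓
(3,6)2 1/1 ✓
(4,1)2 3/3 ✓
(4,2)2 3/3 ✓
(4,3)2 3/3 ✓
(4,4)2 3/3 ✓
(4,5)2 2/2 ✓
(5,1)2 1/1 ✓
(5,4)2 2/2 ✓
(5,5)2 2/3 ✓
(5,6)1 1/2 ✓
(6,6)1 1/1 ✓
(7,1)1 1/1 ✓
(7,2)1 2/2 ✓
(7,3)1 2/2 ✓
(7,4)1 1/1 ✓
All meet the threshold, so the configuration is stable.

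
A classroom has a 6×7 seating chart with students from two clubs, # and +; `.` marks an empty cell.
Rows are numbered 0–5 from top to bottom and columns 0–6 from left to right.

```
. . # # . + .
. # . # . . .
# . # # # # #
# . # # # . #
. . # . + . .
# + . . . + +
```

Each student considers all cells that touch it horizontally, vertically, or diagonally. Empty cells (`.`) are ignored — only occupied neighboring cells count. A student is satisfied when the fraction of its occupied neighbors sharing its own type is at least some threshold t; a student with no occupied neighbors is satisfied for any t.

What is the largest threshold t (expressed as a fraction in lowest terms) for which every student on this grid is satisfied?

Row 0: (0,2)# 3/3 · (0,3)# 2/2 · (0,5)+ — no occupied neighbors
Row 1: (1,1)# 3/3 · (1,3)# 5/5
Row 2: (2,0)# 2/2 · (2,2)# 5/5 · (2,3)# 6/6 · (2,4)# 5/5 · (2,5)# 4/4 · (2,6)# 2/2
Row 3: (3,0)# 1/1 · (3,2)# 4/4 · (3,3)# 6/7 · (3,4)# 4/5 · (3,6)# 2/2
Row 4: (4,2)# 2/3 · (4,4)+ 1/3
Row 5: (5,0)# 0/1 · (5,1)+ 0/2 · (5,5)+ 2/2 · (5,6)+ 1/1
The smallest same-type fraction is 0/1 at (5,0), which reduces to 0/1. Any threshold above that leaves this student unsatisfied.

0/1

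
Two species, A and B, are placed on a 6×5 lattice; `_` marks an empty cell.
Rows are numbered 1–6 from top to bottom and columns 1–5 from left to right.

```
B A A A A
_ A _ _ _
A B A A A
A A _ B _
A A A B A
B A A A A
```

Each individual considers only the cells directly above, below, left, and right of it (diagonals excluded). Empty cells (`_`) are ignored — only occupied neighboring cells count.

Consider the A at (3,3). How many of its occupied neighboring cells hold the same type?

1

Occupied neighbors of (3,3): (3,2)=B, (3,4)=A.
Same type (A): 1 of 2.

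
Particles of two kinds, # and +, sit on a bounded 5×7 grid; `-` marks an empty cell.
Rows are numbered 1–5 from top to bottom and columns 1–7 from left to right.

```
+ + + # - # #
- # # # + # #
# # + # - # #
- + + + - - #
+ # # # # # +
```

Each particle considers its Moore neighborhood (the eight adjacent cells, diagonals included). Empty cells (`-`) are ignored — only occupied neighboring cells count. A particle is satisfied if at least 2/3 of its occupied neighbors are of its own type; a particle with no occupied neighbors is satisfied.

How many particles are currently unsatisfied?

19

(1,1)+ 1/2 not
(1,2)+ 2/4 not
(1,3)+ 1/5 not
(1,4)# 2/4 not
(1,6)# 3/4 satisfied
(1,7)# 3/3 satisfied
(2,2)# 3/7 not
(2,3)# 5/8 not
(2,4)# 3/6 not
(2,5)+ 0/6 not
(2,6)# 5/6 satisfied
(2,7)# 5/5 satisfied
(3,1)# 2/3 satisfied
(3,2)# 3/6 not
(3,3)+ 3/8 not
(3,4)# 2/6 not
(3,6)# 4/5 satisfied
(3,7)# 4/4 satisfied
(4,2)+ 3/7 not
(4,3)+ 3/8 not
(4,4)+ 2/6 not
(4,7)# 3/4 satisfied
(5,1)+ 1/2 not
(5,2)# 1/4 not
(5,3)# 2/5 not
(5,4)# 2/4 not
(5,5)# 2/3 satisfied
(5,6)# 2/3 satisfied
(5,7)+ 0/2 not
Unsatisfied: (1,1), (1,2), (1,3), (1,4), (2,2), (2,3), (2,4), (2,5), (3,2), (3,3), (3,4), (4,2), (4,3), (4,4), (5,1), (5,2), (5,3), (5,4), (5,7) — 19 in total.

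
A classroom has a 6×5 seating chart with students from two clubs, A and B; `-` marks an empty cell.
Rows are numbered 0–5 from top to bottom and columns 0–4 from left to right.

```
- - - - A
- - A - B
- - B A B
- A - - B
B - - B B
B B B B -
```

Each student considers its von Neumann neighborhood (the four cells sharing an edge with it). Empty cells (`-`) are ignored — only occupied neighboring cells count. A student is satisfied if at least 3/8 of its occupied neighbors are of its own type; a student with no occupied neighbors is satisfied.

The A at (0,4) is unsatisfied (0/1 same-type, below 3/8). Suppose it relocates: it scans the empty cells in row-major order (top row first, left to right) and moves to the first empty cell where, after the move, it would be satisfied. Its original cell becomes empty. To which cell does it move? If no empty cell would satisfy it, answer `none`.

Vacating (0,4). Empty cells in order:
  (0,0): 0/0 same-type → satisfied — stop here.

(0,0)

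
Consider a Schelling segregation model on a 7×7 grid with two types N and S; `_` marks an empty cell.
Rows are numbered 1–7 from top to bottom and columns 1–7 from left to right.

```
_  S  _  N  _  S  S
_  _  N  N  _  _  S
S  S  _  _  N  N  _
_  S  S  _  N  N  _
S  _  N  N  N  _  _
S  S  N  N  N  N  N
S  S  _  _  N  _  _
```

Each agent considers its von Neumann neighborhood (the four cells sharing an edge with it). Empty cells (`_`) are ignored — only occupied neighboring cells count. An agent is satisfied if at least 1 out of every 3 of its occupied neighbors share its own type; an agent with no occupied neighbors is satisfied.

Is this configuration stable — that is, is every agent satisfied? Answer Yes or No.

Yes

(1,2)S 0/0 satisfied
(1,4)N 1/1 satisfied
(1,6)S 1/1 satisfied
(1,7)S 2/2 satisfied
(2,3)N 1/1 satisfied
(2,4)N 2/2 satisfied
(2,7)S 1/1 satisfied
(3,1)S 1/1 satisfied
(3,2)S 2/2 satisfied
(3,5)N 2/2 satisfied
(3,6)N 2/2 satisfied
(4,2)S 2/2 satisfied
(4,3)S 1/2 satisfied
(4,5)N 3/3 satisfied
(4,6)N 2/2 satisfied
(5,1)S 1/1 satisfied
(5,3)N 2/3 satisfied
(5,4)N 3/3 satisfied
(5,5)N 3/3 satisfied
(6,1)S 3/3 satisfied
(6,2)S 2/3 satisfied
(6,3)N 2/3 satisfied
(6,4)N 3/3 satisfied
(6,5)N 4/4 satisfied
(6,6)N 2/2 satisfied
(6,7)N 1/1 satisfied
(7,1)S 2/2 satisfied
(7,2)S 2/2 satisfied
(7,5)N 1/1 satisfied
All meet the threshold, so the configuration is stable.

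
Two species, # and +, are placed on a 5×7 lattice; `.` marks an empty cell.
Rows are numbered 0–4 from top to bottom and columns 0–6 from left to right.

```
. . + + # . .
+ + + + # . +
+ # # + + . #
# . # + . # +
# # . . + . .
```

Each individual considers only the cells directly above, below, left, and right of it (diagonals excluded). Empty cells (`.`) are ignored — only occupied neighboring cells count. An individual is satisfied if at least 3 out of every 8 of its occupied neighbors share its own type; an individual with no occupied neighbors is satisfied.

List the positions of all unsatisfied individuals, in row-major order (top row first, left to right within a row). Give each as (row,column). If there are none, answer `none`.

Row 0: (0,2)+ 2/2 ✓ · (0,3)+ 2/3 ✓ · (0,4)# 1/2 ✓
Row 1: (1,0)+ 2/2 ✓ · (1,1)+ 2/3 ✓ · (1,2)+ 3/4 ✓ · (1,3)+ 3/4 ✓ · (1,4)# 1/3 ✗ · (1,6)+ 0/1 ✗
Row 2: (2,0)+ 1/3 ✗ · (2,1)# 1/3 ✗ · (2,2)# 2/4 ✓ · (2,3)+ 3/4 ✓ · (2,4)+ 1/2 ✓ · (2,6)# 0/2 ✗
Row 3: (3,0)# 1/2 ✓ · (3,2)# 1/2 ✓ · (3,3)+ 1/2 ✓ · (3,5)# 0/1 ✗ · (3,6)+ 0/2 ✗
Row 4: (4,0)# 2/2 ✓ · (4,1)# 1/1 ✓ · (4,4)+ 0/0 ✓

(1,4), (1,6), (2,0), (2,1), (2,6), (3,5), (3,6)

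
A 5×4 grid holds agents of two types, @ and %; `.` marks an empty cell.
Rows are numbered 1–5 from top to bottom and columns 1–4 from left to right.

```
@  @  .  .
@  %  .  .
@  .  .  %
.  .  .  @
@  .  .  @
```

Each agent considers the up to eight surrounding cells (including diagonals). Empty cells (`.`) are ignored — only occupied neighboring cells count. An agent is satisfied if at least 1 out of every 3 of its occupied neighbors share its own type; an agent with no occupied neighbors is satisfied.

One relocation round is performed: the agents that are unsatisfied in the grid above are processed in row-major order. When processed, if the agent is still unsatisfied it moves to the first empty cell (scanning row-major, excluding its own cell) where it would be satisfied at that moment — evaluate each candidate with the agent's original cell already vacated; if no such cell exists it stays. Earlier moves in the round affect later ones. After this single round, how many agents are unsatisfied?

0

Initially unsatisfied (in order): (2,2), (3,4).
  (2,2) → (1,4).
  (3,4) → (1,3).
Resulting grid:
@ @ % %
@ . . .
@ . . .
. . . @
@ . . @
All satisfied now.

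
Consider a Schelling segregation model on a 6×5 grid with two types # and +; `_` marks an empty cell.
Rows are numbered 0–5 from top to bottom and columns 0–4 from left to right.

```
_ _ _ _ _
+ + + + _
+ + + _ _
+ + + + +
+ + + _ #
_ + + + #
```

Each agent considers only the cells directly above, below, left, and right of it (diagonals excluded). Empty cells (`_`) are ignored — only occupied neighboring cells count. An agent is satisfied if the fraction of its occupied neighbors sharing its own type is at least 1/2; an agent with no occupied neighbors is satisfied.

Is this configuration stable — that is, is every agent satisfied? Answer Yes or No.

(1,0)+ 2/2 satisfied
(1,1)+ 3/3 satisfied
(1,2)+ 3/3 satisfied
(1,3)+ 1/1 satisfied
(2,0)+ 3/3 satisfied
(2,1)+ 4/4 satisfied
(2,2)+ 3/3 satisfied
(3,0)+ 3/3 satisfied
(3,1)+ 4/4 satisfied
(3,2)+ 4/4 satisfied
(3,3)+ 2/2 satisfied
(3,4)+ 1/2 satisfied
(4,0)+ 2/2 satisfied
(4,1)+ 4/4 satisfied
(4,2)+ 3/3 satisfied
(4,4)# 1/2 satisfied
(5,1)+ 2/2 satisfied
(5,2)+ 3/3 satisfied
(5,3)+ 1/2 satisfied
(5,4)# 1/2 satisfied
All meet the threshold, so the configuration is stable.

Yes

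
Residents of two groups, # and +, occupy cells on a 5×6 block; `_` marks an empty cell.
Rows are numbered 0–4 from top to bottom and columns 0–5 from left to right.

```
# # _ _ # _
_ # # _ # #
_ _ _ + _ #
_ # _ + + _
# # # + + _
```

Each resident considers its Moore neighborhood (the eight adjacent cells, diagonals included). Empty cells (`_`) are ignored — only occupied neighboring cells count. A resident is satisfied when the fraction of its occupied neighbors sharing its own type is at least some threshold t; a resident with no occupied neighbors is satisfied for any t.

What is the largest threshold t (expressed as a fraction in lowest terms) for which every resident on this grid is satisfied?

Row 0: (0,0)# 2/2 · (0,1)# 3/3 · (0,4)# 2/2
Row 1: (1,1)# 3/3 · (1,2)# 2/3 · (1,4)# 3/4 · (1,5)# 3/3
Row 2: (2,3)+ 2/4 · (2,5)# 2/3
Row 3: (3,1)# 3/3 · (3,3)+ 4/5 · (3,4)+ 4/5
Row 4: (4,0)# 2/2 · (4,1)# 3/3 · (4,2)# 2/4 · (4,3)+ 3/4 · (4,4)+ 3/3
The smallest same-type fraction is 2/4 at (2,3), which reduces to 1/2. Any threshold above that leaves this resident unsatisfied.

1/2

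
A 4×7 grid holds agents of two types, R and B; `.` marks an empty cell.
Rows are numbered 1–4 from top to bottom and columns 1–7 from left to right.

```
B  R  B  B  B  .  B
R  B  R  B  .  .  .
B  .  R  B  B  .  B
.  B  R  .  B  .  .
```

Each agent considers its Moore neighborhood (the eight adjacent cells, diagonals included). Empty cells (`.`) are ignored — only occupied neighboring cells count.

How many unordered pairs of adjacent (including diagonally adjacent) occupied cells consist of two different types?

17

Scan each occupied cell's neighbors to the right and below (and the two forward diagonals) so each pair is counted once.
Row 1: B(1,1)–R(1,2)≠ B(1,1)–R(2,1)≠ B(1,1)–B(2,2)= R(1,2)–B(1,3)≠ R(1,2)–B(2,2)≠ R(1,2)–R(2,3)= R(1,2)–R(2,1)= B(1,3)–B(1,4)= B(1,3)–R(2,3)≠ B(1,3)–B(2,4)= B(1,3)–B(2,2)= B(1,4)–B(1,5)= B(1,4)–B(2,4)= B(1,4)–R(2,3)≠ B(1,5)–B(2,4)=  → 6/15 unlike.
Row 2: R(2,1)–B(2,2)≠ R(2,1)–B(3,1)≠ B(2,2)–R(2,3)≠ B(2,2)–R(3,3)≠ B(2,2)–B(3,1)= R(2,3)–B(2,4)≠ R(2,3)–R(3,3)= R(2,3)–B(3,4)≠ B(2,4)–B(3,4)= B(2,4)–B(3,5)= B(2,4)–R(3,3)≠  → 7/11 unlike.
Row 3: B(3,1)–B(4,2)= R(3,3)–B(3,4)≠ R(3,3)–R(4,3)= R(3,3)–B(4,2)≠ B(3,4)–B(3,5)= B(3,4)–B(4,5)= B(3,4)–R(4,3)≠ B(3,5)–B(4,5)=  → 3/8 unlike.
Row 4: B(4,2)–R(4,3)≠  → 1/1 unlike.
Total adjacent occupied pairs: 35; unlike-type pairs: 17.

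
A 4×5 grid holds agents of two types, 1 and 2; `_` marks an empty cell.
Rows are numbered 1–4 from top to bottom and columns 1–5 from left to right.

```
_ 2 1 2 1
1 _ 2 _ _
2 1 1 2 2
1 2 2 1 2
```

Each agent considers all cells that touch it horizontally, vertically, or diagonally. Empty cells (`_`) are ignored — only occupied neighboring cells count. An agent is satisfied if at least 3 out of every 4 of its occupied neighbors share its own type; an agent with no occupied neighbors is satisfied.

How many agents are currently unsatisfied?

16

(1,2)2 1/3 ✗
(1,3)1 0/3 ✗
(1,4)2 1/3 ✗
(1,5)1 0/1 ✗
(2,1)1 1/3 ✗
(2,3)2 3/6 ✗
(3,1)2 1/4 ✗
(3,2)1 3/7 ✗
(3,3)1 2/6 ✗
(3,4)2 4/6 ✗
(3,5)2 2/3 ✗
(4,1)1 1/3 ✗
(4,2)2 2/5 ✗
(4,3)2 2/5 ✗
(4,4)1 1/5 ✗
(4,5)2 2/3 ✗
Unsatisfied: (1,2), (1,3), (1,4), (1,5), (2,1), (2,3), (3,1), (3,2), (3,3), (3,4), (3,5), (4,1), (4,2), (4,3), (4,4), (4,5) — 16 in total.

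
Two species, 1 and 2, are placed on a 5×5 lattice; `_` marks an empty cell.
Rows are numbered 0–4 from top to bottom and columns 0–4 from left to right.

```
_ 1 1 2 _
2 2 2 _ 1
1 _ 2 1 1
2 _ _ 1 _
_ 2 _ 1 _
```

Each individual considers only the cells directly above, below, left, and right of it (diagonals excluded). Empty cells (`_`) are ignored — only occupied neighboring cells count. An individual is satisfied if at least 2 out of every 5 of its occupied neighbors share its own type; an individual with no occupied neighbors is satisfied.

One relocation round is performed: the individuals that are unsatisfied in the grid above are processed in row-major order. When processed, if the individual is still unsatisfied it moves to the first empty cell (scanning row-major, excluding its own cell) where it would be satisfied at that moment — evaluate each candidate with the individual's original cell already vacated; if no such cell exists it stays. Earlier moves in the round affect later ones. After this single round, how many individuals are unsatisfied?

Initially unsatisfied (in order): (0,2), (0,3), (2,0), (3,0).
  (0,2) → (0,0).
  (0,3): now satisfied by earlier moves; stays.
  (2,0) → (0,4).
  (3,0): now satisfied by earlier moves; stays.
Resulting grid:
1 1 _ 2 1
2 2 2 _ 1
_ _ 2 1 1
2 _ _ 1 _
_ 2 _ 1 _
Unsatisfied now: (0,3).

1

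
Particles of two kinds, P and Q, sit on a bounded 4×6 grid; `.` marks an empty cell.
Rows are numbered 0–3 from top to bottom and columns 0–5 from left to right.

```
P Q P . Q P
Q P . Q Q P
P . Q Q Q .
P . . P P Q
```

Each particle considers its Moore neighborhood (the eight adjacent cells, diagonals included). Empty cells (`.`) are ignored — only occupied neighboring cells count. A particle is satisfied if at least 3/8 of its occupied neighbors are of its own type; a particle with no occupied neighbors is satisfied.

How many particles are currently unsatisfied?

8

(0,0)P 1/3 ✗
(0,1)Q 1/4 ✗
(0,2)P 1/3 ✗
(0,4)Q 2/4 ✓
(0,5)P 1/3 ✗
(1,0)Q 1/4 ✗
(1,1)P 3/6 ✓
(1,3)Q 5/6 ✓
(1,4)Q 4/6 ✓
(1,5)P 1/4 ✗
(2,0)P 2/3 ✓
(2,2)Q 2/4 ✓
(2,3)Q 4/6 ✓
(2,4)Q 4/7 ✓
(3,0)P 1/1 ✓
(3,3)P 1/4 ✗
(3,4)P 1/4 ✗
(3,5)Q 1/2 ✓
Unsatisfied: (0,0), (0,1), (0,2), (0,5), (1,0), (1,5), (3,3), (3,4) — 8 in total.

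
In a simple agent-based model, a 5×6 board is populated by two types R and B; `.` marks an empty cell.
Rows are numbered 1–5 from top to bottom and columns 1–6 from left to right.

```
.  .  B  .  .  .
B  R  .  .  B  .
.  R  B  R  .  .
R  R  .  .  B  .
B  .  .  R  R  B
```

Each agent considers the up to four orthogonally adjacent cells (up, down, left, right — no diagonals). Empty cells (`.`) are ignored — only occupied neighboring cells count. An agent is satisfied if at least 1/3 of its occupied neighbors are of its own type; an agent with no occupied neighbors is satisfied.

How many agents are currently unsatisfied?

(1,3)B 0/0 satisfied
(2,1)B 0/1 not
(2,2)R 1/2 satisfied
(2,5)B 0/0 satisfied
(3,2)R 2/3 satisfied
(3,3)B 0/2 not
(3,4)R 0/1 not
(4,1)R 1/2 satisfied
(4,2)R 2/2 satisfied
(4,5)B 0/1 not
(5,1)B 0/1 not
(5,4)R 1/1 satisfied
(5,5)R 1/3 satisfied
(5,6)B 0/1 not
Unsatisfied: (2,1), (3,3), (3,4), (4,5), (5,1), (5,6) — 6 in total.

6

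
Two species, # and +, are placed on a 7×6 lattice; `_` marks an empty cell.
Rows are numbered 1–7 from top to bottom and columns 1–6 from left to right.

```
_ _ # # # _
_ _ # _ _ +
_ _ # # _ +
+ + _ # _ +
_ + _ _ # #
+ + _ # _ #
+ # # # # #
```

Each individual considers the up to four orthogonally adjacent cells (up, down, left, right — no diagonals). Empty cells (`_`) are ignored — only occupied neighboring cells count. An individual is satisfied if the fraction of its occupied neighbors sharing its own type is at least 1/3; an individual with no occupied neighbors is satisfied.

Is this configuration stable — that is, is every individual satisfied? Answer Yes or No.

(1,3)# 2/2 satisfied
(1,4)# 2/2 satisfied
(1,5)# 1/1 satisfied
(2,3)# 2/2 satisfied
(2,6)+ 1/1 satisfied
(3,3)# 2/2 satisfied
(3,4)# 2/2 satisfied
(3,6)+ 2/2 satisfied
(4,1)+ 1/1 satisfied
(4,2)+ 2/2 satisfied
(4,4)# 1/1 satisfied
(4,6)+ 1/2 satisfied
(5,2)+ 2/2 satisfied
(5,5)# 1/1 satisfied
(5,6)# 2/3 satisfied
(6,1)+ 2/2 satisfied
(6,2)+ 2/3 satisfied
(6,4)# 1/1 satisfied
(6,6)# 2/2 satisfied
(7,1)+ 1/2 satisfied
(7,2)# 1/3 satisfied
(7,3)# 2/2 satisfied
(7,4)# 3/3 satisfied
(7,5)# 2/2 satisfied
(7,6)# 2/2 satisfied
All meet the threshold, so the configuration is stable.

Yes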